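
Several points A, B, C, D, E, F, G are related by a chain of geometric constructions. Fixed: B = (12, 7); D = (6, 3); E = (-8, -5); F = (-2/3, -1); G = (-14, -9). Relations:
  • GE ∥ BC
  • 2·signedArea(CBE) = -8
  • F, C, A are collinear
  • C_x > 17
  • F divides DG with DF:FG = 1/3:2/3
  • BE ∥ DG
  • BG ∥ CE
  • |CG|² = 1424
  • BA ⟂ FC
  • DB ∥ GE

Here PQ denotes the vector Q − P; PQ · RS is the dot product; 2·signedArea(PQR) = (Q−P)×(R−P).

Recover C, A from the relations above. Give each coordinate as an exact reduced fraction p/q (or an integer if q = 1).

1. C_x = 18  [BG ∥ CE ∩ GE ∥ BC]
2. C_y = 11  [BG ∥ CE ∩ GE ∥ BC]
   → C = (18, 11)
3. A_x = 3306/277  [F, C, A are collinear ∩ BA ⟂ FC]
4. A_y = 1967/277  [F, C, A are collinear ∩ BA ⟂ FC]
   → A = (3306/277, 1967/277)

A = (3306/277, 1967/277)
C = (18, 11)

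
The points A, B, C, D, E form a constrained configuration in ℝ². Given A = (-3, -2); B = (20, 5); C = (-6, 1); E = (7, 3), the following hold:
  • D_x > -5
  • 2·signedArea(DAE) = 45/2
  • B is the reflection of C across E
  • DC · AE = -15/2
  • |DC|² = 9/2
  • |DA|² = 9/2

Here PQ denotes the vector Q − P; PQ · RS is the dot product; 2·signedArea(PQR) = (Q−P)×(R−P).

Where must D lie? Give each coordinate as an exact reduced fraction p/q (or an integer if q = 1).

1. D_x = -9/2  [2·signedArea(DAE) = 45/2 ∩ DC · AE = -15/2]
2. D_y = -1/2  [2·signedArea(DAE) = 45/2 ∩ DC · AE = -15/2]
   → D = (-9/2, -1/2)

D = (-9/2, -1/2)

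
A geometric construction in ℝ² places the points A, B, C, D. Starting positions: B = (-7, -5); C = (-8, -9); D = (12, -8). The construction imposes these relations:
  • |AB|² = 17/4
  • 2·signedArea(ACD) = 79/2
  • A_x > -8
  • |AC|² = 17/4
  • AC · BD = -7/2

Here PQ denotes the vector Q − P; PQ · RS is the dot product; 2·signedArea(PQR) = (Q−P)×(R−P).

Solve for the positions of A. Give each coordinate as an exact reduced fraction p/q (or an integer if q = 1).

A = (-15/2, -7)

1. A_x = -15/2  [2·signedArea(ACD) = 79/2 ∩ AC · BD = -7/2]
2. A_y = -7  [2·signedArea(ACD) = 79/2 ∩ AC · BD = -7/2]
   → A = (-15/2, -7)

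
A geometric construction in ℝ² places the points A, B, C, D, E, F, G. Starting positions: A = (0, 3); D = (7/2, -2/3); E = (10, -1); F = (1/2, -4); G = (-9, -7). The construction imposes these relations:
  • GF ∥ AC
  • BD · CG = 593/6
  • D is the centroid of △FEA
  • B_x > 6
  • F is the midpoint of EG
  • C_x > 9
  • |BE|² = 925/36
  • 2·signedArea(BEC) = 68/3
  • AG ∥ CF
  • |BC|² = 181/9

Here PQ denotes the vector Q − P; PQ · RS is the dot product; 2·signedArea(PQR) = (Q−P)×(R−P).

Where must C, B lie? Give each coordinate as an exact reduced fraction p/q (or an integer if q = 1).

B = (13/2, 8/3)
C = (19/2, 6)

1. C_x = 19/2  [AG ∥ CF ∩ GF ∥ AC]
2. C_y = 6  [AG ∥ CF ∩ GF ∥ AC]
   → C = (19/2, 6)
3. B_x = 13/2  [2·signedArea(BEC) = 68/3 ∩ BD · CG = 593/6]
4. B_y = 8/3  [2·signedArea(BEC) = 68/3 ∩ BD · CG = 593/6]
   → B = (13/2, 8/3)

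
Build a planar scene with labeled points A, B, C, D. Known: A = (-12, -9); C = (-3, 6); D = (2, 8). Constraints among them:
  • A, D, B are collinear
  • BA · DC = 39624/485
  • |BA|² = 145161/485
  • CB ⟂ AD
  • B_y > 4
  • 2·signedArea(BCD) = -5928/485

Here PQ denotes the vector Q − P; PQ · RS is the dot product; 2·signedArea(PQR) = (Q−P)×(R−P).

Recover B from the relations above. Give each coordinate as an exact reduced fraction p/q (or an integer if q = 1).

B = (-486/485, 2112/485)

1. B_x = -486/485  [A, D, B are collinear ∩ CB ⟂ AD]
2. B_y = 2112/485  [A, D, B are collinear ∩ CB ⟂ AD]
   → B = (-486/485, 2112/485)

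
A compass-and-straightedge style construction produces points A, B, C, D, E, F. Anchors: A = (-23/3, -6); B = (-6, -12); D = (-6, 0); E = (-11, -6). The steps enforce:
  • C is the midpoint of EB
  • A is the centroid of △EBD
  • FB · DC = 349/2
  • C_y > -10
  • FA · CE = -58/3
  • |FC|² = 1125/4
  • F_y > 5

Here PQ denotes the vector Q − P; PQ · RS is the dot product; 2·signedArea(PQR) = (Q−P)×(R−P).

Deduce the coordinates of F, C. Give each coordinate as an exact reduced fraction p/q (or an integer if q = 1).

1. C_x = -17/2  [C is the midpoint of EB]
2. C_y = -9  [C is the midpoint of EB]
   → C = (-17/2, -9)
3. F_x = -1  [FA · CE = -58/3 ∩ FB · DC = 349/2]
4. F_y = 6  [FA · CE = -58/3 ∩ FB · DC = 349/2]
   → F = (-1, 6)

C = (-17/2, -9)
F = (-1, 6)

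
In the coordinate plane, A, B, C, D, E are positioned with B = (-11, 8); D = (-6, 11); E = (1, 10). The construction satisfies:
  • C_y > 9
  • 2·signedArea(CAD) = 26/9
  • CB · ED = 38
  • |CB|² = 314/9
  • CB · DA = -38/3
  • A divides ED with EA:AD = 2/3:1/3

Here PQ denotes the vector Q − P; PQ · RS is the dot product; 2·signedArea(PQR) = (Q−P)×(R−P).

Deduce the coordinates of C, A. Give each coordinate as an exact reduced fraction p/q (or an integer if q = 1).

A = (-11/3, 32/3)
C = (-16/3, 29/3)

1. C_x = -16/3  [line 7·x + -1·y + 47 = 0 ∩ |CB|² = 314/9]
2. C_y = 29/3  [line 7·x + -1·y + 47 = 0 ∩ |CB|² = 314/9]
   → C = (-16/3, 29/3)
3. A_x = -11/3  [A divides ED with EA:AD = 2/3:1/3]
4. A_y = 32/3  [A divides ED with EA:AD = 2/3:1/3]
   → A = (-11/3, 32/3)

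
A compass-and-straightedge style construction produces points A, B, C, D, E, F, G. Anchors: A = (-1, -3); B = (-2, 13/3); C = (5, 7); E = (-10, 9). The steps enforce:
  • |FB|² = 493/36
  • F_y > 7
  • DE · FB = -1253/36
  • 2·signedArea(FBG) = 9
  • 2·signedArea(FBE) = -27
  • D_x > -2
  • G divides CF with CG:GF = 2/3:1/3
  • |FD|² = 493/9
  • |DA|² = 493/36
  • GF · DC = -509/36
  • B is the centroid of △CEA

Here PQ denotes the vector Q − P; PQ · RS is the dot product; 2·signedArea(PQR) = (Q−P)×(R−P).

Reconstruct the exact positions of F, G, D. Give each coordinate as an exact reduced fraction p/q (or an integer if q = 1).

1. F_x = -5/2  [line -14/3·x + -8·y + 157/3 = 0 ∩ |FB|² = 493/36]
2. F_y = 8  [line -14/3·x + -8·y + 157/3 = 0 ∩ |FB|² = 493/36]
   → F = (-5/2, 8)
3. G_x = 0  [G divides CF with CG:GF = 2/3:1/3]
4. G_y = 23/3  [G divides CF with CG:GF = 2/3:1/3]
   → G = (0, 23/3)
5. D_x = -3/2  [DE · FB = -1253/36 ∩ GF · DC = -509/36]
6. D_y = 2/3  [DE · FB = -1253/36 ∩ GF · DC = -509/36]
   → D = (-3/2, 2/3)

D = (-3/2, 2/3)
F = (-5/2, 8)
G = (0, 23/3)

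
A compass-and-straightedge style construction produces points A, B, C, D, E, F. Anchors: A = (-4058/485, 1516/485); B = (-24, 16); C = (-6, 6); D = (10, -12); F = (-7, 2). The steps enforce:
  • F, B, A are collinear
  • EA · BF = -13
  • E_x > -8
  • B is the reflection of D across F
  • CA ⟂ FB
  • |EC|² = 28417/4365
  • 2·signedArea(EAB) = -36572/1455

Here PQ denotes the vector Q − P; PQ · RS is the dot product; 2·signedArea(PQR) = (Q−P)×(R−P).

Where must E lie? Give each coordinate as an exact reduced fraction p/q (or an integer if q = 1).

1. E_x = -10363/1455  [2·signedArea(EAB) = -36572/1455 ∩ EA · BF = -13]
2. E_y = 5396/1455  [2·signedArea(EAB) = -36572/1455 ∩ EA · BF = -13]
   → E = (-10363/1455, 5396/1455)

E = (-10363/1455, 5396/1455)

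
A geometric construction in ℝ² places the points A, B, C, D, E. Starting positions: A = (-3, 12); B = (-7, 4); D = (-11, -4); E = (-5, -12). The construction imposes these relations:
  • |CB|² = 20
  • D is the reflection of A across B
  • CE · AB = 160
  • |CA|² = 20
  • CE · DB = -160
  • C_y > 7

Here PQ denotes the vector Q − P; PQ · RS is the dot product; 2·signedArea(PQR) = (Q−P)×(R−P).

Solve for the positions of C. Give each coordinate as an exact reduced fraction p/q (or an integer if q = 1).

C = (-5, 8)

1. C_x = -5  [line 4·x + 8·y + -44 = 0 ∩ |CB|² = 20]
2. C_y = 8  [line 4·x + 8·y + -44 = 0 ∩ |CB|² = 20]
   → C = (-5, 8)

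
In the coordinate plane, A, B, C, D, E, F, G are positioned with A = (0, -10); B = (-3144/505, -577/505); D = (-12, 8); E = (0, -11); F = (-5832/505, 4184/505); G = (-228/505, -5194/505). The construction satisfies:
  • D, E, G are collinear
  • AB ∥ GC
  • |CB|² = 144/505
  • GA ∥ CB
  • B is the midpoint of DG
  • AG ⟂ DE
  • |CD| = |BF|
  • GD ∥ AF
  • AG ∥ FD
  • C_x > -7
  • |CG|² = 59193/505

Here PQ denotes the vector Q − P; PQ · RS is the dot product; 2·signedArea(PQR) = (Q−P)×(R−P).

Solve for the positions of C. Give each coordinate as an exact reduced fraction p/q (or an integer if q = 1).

1. C_x = -3372/505  [GA ∥ CB ∩ AB ∥ GC]
2. C_y = -721/505  [GA ∥ CB ∩ AB ∥ GC]
   → C = (-3372/505, -721/505)

C = (-3372/505, -721/505)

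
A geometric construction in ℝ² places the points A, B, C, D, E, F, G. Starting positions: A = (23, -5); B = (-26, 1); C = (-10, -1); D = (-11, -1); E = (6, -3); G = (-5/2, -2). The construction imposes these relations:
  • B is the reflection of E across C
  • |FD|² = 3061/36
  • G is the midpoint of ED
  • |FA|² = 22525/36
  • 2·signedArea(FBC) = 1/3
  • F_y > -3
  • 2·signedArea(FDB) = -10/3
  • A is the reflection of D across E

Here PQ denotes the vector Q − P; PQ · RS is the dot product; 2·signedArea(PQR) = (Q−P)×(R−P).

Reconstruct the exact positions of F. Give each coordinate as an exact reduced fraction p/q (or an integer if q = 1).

F = (-11/6, -2)

1. F_x = -11/6  [2·signedArea(FDB) = -10/3 ∩ 2·signedArea(FBC) = 1/3]
2. F_y = -2  [2·signedArea(FDB) = -10/3 ∩ 2·signedArea(FBC) = 1/3]
   → F = (-11/6, -2)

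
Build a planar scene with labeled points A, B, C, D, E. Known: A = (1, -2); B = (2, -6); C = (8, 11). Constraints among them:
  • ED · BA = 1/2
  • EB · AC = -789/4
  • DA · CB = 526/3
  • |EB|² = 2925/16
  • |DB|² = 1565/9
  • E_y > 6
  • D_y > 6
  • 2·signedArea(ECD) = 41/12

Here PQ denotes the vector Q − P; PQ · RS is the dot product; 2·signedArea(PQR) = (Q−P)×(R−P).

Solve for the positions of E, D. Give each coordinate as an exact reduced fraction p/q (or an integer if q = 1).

1. E_x = 13/2  [line -7·x + -13·y + 533/4 = 0 ∩ |EB|² = 2925/16]
2. E_y = 27/4  [line -7·x + -13·y + 533/4 = 0 ∩ |EB|² = 2925/16]
   → E = (13/2, 27/4)
3. D_x = 17/3  [DA · CB = 526/3 ∩ 2·signedArea(ECD) = 41/12]
4. D_y = 20/3  [DA · CB = 526/3 ∩ 2·signedArea(ECD) = 41/12]
   → D = (17/3, 20/3)

D = (17/3, 20/3)
E = (13/2, 27/4)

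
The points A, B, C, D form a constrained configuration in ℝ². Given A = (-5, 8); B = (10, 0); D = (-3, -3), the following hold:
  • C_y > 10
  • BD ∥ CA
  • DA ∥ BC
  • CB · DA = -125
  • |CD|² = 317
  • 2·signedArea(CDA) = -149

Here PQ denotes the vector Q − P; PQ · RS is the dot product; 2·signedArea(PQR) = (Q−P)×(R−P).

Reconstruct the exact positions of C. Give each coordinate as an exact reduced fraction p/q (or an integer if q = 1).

C = (8, 11)

1. C_x = 8  [BD ∥ CA ∩ DA ∥ BC]
2. C_y = 11  [BD ∥ CA ∩ DA ∥ BC]
   → C = (8, 11)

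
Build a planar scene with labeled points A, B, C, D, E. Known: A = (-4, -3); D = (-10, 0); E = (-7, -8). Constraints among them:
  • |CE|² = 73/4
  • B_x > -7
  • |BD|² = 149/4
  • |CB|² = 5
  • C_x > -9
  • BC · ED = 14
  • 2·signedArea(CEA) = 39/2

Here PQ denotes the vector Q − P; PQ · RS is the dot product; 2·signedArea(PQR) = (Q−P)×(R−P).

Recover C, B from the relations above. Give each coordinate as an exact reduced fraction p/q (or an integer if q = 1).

1. C_x = -17/2  [line -5·x + 3·y + -61/2 = 0 ∩ |CE|² = 73/4]
2. C_y = -4  [line -5·x + 3·y + -61/2 = 0 ∩ |CE|² = 73/4]
   → C = (-17/2, -4)
3. B_x = -13/2  [line 3·x + -8·y + -41/2 = 0 ∩ |CB|² = 5]
4. B_y = -5  [line 3·x + -8·y + -41/2 = 0 ∩ |CB|² = 5]
   → B = (-13/2, -5)

B = (-13/2, -5)
C = (-17/2, -4)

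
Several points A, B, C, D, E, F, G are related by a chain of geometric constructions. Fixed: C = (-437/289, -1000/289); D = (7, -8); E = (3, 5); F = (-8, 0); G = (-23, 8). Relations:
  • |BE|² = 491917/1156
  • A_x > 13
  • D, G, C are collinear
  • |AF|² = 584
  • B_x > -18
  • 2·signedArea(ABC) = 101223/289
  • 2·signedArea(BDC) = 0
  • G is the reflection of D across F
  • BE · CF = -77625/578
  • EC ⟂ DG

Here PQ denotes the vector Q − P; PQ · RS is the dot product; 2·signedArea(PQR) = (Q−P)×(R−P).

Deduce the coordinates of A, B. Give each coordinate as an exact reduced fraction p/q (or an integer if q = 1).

A = (14, 10)
B = (-10189/578, 1484/289)

1. B_x = -10189/578  [2·signedArea(BDC) = 0 ∩ BE · CF = -77625/578]
2. B_y = 1484/289  [2·signedArea(BDC) = 0 ∩ BE · CF = -77625/578]
   → B = (-10189/578, 1484/289)
3. A_x = 14  [line 2484/289·x + 9315/578·y + -81351/289 = 0 ∩ |AF|² = 584]
4. A_y = 10  [line 2484/289·x + 9315/578·y + -81351/289 = 0 ∩ |AF|² = 584]
   → A = (14, 10)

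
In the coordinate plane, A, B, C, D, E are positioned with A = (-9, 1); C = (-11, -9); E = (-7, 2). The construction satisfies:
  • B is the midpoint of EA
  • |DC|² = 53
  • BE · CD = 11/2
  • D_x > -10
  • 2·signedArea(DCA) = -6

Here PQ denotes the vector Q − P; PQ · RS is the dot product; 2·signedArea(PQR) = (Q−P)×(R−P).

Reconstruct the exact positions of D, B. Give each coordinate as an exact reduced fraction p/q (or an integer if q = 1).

1. D_x = -9  [line -10·x + 2·y + -86 = 0 ∩ |DC|² = 53]
2. D_y = -2  [line -10·x + 2·y + -86 = 0 ∩ |DC|² = 53]
   → D = (-9, -2)
3. B_x = -8  [B is the midpoint of EA]
4. B_y = 3/2  [B is the midpoint of EA]
   → B = (-8, 3/2)

B = (-8, 3/2)
D = (-9, -2)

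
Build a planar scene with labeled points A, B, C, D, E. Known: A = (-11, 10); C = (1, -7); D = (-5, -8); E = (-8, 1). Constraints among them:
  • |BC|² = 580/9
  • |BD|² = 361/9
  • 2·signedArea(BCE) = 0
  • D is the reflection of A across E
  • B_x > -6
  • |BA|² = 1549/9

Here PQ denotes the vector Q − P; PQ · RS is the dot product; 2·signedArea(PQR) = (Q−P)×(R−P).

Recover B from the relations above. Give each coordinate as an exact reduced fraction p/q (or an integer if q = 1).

B = (-5, -5/3)

1. B_x = -5  [line -8·x + -9·y + -55 = 0 ∩ |BA|² = 1549/9]
2. B_y = -5/3  [line -8·x + -9·y + -55 = 0 ∩ |BA|² = 1549/9]
   → B = (-5, -5/3)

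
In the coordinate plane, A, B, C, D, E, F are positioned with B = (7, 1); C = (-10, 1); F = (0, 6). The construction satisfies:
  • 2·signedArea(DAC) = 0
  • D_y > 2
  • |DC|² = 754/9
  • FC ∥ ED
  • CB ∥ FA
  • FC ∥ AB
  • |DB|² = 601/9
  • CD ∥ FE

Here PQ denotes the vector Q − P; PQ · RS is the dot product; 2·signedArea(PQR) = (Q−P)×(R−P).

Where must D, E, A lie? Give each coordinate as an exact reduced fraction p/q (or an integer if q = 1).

A = (17, 6)
D = (-1, 8/3)
E = (9, 23/3)

1. A_x = 17  [FC ∥ AB ∩ CB ∥ FA]
2. A_y = 6  [FC ∥ AB ∩ CB ∥ FA]
   → A = (17, 6)
3. D_x = -1  [line 5·x + -27·y + 77 = 0 ∩ |DC|² = 754/9]
4. D_y = 8/3  [line 5·x + -27·y + 77 = 0 ∩ |DC|² = 754/9]
   → D = (-1, 8/3)
5. E_x = 9  [FC ∥ ED ∩ CD ∥ FE]
6. E_y = 23/3  [FC ∥ ED ∩ CD ∥ FE]
   → E = (9, 23/3)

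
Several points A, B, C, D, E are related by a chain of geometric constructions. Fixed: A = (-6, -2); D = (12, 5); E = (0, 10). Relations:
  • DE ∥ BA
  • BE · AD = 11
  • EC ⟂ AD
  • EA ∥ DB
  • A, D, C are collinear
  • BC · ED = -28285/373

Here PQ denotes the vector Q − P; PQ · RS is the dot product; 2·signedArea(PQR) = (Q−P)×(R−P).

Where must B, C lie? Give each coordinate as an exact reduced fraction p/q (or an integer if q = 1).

B = (6, -7)
C = (1218/373, 598/373)

1. B_x = 6  [DE ∥ BA ∩ EA ∥ DB]
2. B_y = -7  [DE ∥ BA ∩ EA ∥ DB]
   → B = (6, -7)
3. C_x = 1218/373  [A, D, C are collinear ∩ EC ⟂ AD]
4. C_y = 598/373  [A, D, C are collinear ∩ EC ⟂ AD]
   → C = (1218/373, 598/373)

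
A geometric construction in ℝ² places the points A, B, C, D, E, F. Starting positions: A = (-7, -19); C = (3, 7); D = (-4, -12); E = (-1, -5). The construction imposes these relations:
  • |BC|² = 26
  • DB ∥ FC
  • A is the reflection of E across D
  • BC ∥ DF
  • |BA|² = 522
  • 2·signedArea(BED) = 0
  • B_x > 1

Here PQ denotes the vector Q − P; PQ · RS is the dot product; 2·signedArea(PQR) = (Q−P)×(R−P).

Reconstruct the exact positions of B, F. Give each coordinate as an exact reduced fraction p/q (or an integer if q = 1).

1. B_x = 2  [line 7·x + -3·y + -8 = 0 ∩ |BA|² = 522]
2. B_y = 2  [line 7·x + -3·y + -8 = 0 ∩ |BA|² = 522]
   → B = (2, 2)
3. F_x = -3  [DB ∥ FC ∩ BC ∥ DF]
4. F_y = -7  [DB ∥ FC ∩ BC ∥ DF]
   → F = (-3, -7)

B = (2, 2)
F = (-3, -7)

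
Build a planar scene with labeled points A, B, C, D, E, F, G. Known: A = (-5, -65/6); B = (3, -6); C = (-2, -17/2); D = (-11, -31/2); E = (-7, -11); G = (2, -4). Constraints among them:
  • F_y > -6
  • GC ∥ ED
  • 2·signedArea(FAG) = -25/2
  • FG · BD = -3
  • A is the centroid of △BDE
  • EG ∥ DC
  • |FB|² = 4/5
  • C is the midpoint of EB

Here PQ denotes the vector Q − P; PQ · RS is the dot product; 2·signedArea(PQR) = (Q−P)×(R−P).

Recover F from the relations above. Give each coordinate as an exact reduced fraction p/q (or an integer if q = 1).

F = (13/5, -26/5)

1. F_x = 13/5  [2·signedArea(FAG) = -25/2 ∩ FG · BD = -3]
2. F_y = -26/5  [2·signedArea(FAG) = -25/2 ∩ FG · BD = -3]
   → F = (13/5, -26/5)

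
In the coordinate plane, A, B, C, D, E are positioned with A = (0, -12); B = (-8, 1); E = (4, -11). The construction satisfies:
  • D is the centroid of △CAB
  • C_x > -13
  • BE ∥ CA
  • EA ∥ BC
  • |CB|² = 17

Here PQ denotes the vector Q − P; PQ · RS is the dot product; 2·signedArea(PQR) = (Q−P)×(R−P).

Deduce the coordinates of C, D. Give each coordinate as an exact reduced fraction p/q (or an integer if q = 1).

C = (-12, 0)
D = (-20/3, -11/3)

1. C_x = -12  [BE ∥ CA ∩ EA ∥ BC]
2. C_y = 0  [BE ∥ CA ∩ EA ∥ BC]
   → C = (-12, 0)
3. D_x = -20/3  [D is the centroid of △CAB]
4. D_y = -11/3  [D is the centroid of △CAB]
   → D = (-20/3, -11/3)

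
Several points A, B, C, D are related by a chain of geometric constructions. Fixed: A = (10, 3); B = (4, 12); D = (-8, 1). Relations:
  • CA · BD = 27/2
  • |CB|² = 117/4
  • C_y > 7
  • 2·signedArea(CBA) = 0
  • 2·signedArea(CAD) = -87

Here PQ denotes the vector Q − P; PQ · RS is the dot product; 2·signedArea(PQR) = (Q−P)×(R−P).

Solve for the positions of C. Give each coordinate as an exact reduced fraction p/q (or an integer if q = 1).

1. C_x = 7  [2·signedArea(CBA) = 0 ∩ CA · BD = 27/2]
2. C_y = 15/2  [2·signedArea(CBA) = 0 ∩ CA · BD = 27/2]
   → C = (7, 15/2)

C = (7, 15/2)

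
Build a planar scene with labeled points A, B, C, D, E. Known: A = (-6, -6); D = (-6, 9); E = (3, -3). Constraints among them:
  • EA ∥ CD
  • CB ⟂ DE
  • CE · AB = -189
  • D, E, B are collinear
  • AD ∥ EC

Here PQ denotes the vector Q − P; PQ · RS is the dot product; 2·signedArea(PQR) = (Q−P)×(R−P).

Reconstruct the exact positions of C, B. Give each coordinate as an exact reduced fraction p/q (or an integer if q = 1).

1. C_x = 3  [EA ∥ CD ∩ AD ∥ EC]
2. C_y = 12  [EA ∥ CD ∩ AD ∥ EC]
   → C = (3, 12)
3. B_x = -21/5  [D, E, B are collinear ∩ CB ⟂ DE]
4. B_y = 33/5  [D, E, B are collinear ∩ CB ⟂ DE]
   → B = (-21/5, 33/5)

B = (-21/5, 33/5)
C = (3, 12)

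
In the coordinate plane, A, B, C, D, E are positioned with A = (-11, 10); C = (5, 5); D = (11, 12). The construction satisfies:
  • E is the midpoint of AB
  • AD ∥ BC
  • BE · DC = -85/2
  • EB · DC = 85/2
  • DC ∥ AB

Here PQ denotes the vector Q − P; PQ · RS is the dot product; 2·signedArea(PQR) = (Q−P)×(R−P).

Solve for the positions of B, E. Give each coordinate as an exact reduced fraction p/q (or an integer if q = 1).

B = (-17, 3)
E = (-14, 13/2)

1. B_x = -17  [AD ∥ BC ∩ DC ∥ AB]
2. B_y = 3  [AD ∥ BC ∩ DC ∥ AB]
   → B = (-17, 3)
3. E_x = -14  [E is the midpoint of AB]
4. E_y = 13/2  [E is the midpoint of AB]
   → E = (-14, 13/2)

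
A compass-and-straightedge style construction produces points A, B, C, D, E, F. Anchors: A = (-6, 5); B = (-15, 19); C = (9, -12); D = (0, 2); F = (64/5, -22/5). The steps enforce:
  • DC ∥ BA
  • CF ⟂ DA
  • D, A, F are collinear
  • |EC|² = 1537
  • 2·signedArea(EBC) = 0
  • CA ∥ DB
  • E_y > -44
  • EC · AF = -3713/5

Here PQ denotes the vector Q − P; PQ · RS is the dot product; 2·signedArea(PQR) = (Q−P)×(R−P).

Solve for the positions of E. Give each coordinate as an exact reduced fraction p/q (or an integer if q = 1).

E = (33, -43)

1. E_x = 33  [2·signedArea(EBC) = 0 ∩ EC · AF = -3713/5]
2. E_y = -43  [2·signedArea(EBC) = 0 ∩ EC · AF = -3713/5]
   → E = (33, -43)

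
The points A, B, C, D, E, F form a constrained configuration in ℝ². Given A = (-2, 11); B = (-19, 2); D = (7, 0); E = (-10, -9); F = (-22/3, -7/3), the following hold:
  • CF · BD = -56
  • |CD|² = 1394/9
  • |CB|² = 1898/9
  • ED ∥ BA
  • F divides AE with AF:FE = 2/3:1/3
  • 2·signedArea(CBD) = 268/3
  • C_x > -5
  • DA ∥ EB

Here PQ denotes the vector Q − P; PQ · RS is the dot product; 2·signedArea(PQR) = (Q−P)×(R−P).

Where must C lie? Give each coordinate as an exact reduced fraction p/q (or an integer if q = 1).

C = (-14/3, 13/3)

1. C_x = -14/3  [CF · BD = -56 ∩ 2·signedArea(CBD) = 268/3]
2. C_y = 13/3  [CF · BD = -56 ∩ 2·signedArea(CBD) = 268/3]
   → C = (-14/3, 13/3)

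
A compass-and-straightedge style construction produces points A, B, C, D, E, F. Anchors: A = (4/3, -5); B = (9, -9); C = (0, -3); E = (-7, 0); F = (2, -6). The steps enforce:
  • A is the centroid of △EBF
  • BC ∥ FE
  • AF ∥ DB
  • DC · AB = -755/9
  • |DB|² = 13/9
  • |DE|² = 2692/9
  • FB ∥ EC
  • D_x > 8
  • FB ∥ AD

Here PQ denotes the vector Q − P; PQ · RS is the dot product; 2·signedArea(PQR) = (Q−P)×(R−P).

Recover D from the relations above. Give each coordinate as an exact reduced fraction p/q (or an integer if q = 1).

D = (25/3, -8)

1. D_x = 25/3  [AF ∥ DB ∩ FB ∥ AD]
2. D_y = -8  [AF ∥ DB ∩ FB ∥ AD]
   → D = (25/3, -8)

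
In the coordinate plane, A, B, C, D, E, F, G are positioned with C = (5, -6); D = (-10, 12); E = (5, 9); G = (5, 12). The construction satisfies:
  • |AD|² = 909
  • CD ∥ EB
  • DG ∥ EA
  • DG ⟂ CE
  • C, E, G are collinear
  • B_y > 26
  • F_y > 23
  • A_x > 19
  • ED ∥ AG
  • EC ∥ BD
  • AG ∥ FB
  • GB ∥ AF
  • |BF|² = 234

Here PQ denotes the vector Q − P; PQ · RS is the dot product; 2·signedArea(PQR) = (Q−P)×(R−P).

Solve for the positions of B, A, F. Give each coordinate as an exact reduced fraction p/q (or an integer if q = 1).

A = (20, 9)
B = (-10, 27)
F = (5, 24)

1. B_x = -10  [EC ∥ BD ∩ CD ∥ EB]
2. B_y = 27  [EC ∥ BD ∩ CD ∥ EB]
   → B = (-10, 27)
3. A_x = 20  [ED ∥ AG ∩ DG ∥ EA]
4. A_y = 9  [ED ∥ AG ∩ DG ∥ EA]
   → A = (20, 9)
5. F_x = 5  [AG ∥ FB ∩ GB ∥ AF]
6. F_y = 24  [AG ∥ FB ∩ GB ∥ AF]
   → F = (5, 24)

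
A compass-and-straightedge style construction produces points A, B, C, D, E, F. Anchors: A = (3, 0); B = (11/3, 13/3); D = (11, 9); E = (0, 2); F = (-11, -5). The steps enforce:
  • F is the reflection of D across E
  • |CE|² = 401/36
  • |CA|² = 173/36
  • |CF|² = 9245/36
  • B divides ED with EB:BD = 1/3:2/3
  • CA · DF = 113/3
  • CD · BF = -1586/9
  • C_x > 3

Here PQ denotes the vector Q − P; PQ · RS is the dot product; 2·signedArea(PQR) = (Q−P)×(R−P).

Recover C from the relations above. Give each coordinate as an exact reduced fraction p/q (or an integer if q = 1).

1. C_x = 10/3  [line 22·x + 14·y + -311/3 = 0 ∩ |CF|² = 9245/36]
2. C_y = 13/6  [line 22·x + 14·y + -311/3 = 0 ∩ |CF|² = 9245/36]
   → C = (10/3, 13/6)

C = (10/3, 13/6)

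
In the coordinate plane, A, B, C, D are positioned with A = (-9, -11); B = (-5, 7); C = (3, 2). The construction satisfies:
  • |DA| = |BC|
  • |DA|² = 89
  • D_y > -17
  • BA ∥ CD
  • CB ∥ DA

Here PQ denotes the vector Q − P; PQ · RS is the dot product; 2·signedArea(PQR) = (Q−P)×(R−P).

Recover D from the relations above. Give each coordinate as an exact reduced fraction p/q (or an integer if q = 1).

1. D_x = -1  [CB ∥ DA ∩ BA ∥ CD]
2. D_y = -16  [CB ∥ DA ∩ BA ∥ CD]
   → D = (-1, -16)

D = (-1, -16)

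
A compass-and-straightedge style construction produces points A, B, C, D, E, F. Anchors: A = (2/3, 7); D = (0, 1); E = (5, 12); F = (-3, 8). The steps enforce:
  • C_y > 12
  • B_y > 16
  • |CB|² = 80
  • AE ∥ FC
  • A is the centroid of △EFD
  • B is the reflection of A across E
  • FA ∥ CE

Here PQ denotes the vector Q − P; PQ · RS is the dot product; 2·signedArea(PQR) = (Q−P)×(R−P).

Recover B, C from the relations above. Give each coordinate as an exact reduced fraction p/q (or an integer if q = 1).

B = (28/3, 17)
C = (4/3, 13)

1. B_x = 28/3  [B is the reflection of A across E]
2. B_y = 17  [B is the reflection of A across E]
   → B = (28/3, 17)
3. C_x = 4/3  [FA ∥ CE ∩ AE ∥ FC]
4. C_y = 13  [FA ∥ CE ∩ AE ∥ FC]
   → C = (4/3, 13)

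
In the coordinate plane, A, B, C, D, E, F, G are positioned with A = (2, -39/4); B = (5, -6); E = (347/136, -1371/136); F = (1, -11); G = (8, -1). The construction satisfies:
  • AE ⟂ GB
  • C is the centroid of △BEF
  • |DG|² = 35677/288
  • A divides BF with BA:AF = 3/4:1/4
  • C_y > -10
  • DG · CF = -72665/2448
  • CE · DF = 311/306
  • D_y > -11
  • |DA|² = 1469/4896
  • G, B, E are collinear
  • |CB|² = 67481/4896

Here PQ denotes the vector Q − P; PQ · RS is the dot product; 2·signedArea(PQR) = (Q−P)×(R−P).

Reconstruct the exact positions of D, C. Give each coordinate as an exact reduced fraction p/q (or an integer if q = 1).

C = (1163/408, -3683/408)
D = (755/408, -4193/408)

1. C_x = 1163/408  [C is the centroid of △BEF]
2. C_y = -3683/408  [C is the centroid of △BEF]
   → C = (1163/408, -3683/408)
3. D_x = 755/408  [DG · CF = -72665/2448 ∩ CE · DF = 311/306]
4. D_y = -4193/408  [DG · CF = -72665/2448 ∩ CE · DF = 311/306]
   → D = (755/408, -4193/408)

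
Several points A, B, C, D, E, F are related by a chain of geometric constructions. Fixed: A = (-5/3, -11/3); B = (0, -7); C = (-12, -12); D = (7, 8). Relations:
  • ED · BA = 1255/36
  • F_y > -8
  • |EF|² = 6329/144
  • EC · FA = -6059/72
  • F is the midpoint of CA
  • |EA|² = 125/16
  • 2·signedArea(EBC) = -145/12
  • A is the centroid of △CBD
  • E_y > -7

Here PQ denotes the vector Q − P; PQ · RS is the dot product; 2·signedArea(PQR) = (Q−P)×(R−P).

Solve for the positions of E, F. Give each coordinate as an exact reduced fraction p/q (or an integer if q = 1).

1. E_x = -5/12  [2·signedArea(EBC) = -145/12 ∩ ED · BA = 1255/36]
2. E_y = -37/6  [2·signedArea(EBC) = -145/12 ∩ ED · BA = 1255/36]
   → E = (-5/12, -37/6)
3. F_x = -41/6  [F is the midpoint of CA]
4. F_y = -47/6  [F is the midpoint of CA]
   → F = (-41/6, -47/6)

E = (-5/12, -37/6)
F = (-41/6, -47/6)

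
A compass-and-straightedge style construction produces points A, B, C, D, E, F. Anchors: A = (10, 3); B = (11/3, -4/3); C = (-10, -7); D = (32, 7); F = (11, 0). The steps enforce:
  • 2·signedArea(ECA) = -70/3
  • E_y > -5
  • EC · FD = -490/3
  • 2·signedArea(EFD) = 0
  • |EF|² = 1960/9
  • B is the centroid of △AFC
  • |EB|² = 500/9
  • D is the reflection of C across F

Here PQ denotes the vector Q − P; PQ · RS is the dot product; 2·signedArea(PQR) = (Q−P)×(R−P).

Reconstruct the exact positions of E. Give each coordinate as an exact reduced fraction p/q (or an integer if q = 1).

E = (-3, -14/3)

1. E_x = -3  [2·signedArea(EFD) = 0 ∩ EC · FD = -490/3]
2. E_y = -14/3  [2·signedArea(EFD) = 0 ∩ EC · FD = -490/3]
   → E = (-3, -14/3)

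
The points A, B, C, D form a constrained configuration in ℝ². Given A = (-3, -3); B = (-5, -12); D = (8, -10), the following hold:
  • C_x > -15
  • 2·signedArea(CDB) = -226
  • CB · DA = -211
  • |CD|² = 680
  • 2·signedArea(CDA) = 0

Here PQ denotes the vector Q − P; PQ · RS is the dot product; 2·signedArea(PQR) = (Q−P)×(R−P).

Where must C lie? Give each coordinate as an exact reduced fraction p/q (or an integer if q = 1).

1. C_x = -14  [2·signedArea(CDA) = 0 ∩ 2·signedArea(CDB) = -226]
2. C_y = 4  [2·signedArea(CDA) = 0 ∩ 2·signedArea(CDB) = -226]
   → C = (-14, 4)

C = (-14, 4)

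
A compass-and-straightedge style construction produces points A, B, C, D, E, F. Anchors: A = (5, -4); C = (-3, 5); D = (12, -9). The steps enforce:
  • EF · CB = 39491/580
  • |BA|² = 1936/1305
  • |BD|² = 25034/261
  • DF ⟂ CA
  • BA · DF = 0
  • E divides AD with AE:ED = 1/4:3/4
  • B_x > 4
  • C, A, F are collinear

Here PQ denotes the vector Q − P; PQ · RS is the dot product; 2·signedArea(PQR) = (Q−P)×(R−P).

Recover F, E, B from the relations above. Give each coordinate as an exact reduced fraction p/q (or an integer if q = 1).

B = (1823/435, -448/145)
E = (27/4, -21/4)
F = (1533/145, -1489/145)

1. F_x = 1533/145  [C, A, F are collinear ∩ DF ⟂ CA]
2. F_y = -1489/145  [C, A, F are collinear ∩ DF ⟂ CA]
   → F = (1533/145, -1489/145)
3. E_x = 27/4  [E divides AD with AE:ED = 1/4:3/4]
4. E_y = -21/4  [E divides AD with AE:ED = 1/4:3/4]
   → E = (27/4, -21/4)
5. B_x = 1823/435  [BA · DF = 0 ∩ EF · CB = 39491/580]
6. B_y = -448/145  [BA · DF = 0 ∩ EF · CB = 39491/580]
   → B = (1823/435, -448/145)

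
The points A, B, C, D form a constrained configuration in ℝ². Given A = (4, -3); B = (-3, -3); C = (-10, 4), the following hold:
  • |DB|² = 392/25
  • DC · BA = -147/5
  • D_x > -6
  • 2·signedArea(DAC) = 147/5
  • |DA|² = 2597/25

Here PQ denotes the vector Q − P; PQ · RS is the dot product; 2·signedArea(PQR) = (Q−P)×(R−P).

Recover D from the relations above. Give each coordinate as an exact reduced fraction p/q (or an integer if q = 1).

1. D_x = -29/5  [2·signedArea(DAC) = 147/5 ∩ DC · BA = -147/5]
2. D_y = -1/5  [2·signedArea(DAC) = 147/5 ∩ DC · BA = -147/5]
   → D = (-29/5, -1/5)

D = (-29/5, -1/5)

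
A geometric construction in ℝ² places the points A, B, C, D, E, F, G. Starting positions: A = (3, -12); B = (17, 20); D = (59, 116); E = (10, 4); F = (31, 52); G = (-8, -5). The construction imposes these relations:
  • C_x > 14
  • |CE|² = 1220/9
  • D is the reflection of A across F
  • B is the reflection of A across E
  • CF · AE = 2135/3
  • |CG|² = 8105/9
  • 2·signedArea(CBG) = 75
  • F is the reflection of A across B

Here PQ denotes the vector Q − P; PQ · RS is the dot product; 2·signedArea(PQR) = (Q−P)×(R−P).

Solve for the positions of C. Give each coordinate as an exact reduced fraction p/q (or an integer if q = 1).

C = (44/3, 44/3)

1. C_x = 44/3  [2·signedArea(CBG) = 75 ∩ CF · AE = 2135/3]
2. C_y = 44/3  [2·signedArea(CBG) = 75 ∩ CF · AE = 2135/3]
   → C = (44/3, 44/3)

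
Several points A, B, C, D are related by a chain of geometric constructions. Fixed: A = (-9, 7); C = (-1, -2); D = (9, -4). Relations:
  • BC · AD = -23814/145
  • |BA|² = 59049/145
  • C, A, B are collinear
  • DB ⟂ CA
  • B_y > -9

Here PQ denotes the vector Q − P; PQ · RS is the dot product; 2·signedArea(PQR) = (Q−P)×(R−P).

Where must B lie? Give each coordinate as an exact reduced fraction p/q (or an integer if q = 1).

B = (639/145, -1172/145)

1. B_x = 639/145  [C, A, B are collinear ∩ DB ⟂ CA]
2. B_y = -1172/145  [C, A, B are collinear ∩ DB ⟂ CA]
   → B = (639/145, -1172/145)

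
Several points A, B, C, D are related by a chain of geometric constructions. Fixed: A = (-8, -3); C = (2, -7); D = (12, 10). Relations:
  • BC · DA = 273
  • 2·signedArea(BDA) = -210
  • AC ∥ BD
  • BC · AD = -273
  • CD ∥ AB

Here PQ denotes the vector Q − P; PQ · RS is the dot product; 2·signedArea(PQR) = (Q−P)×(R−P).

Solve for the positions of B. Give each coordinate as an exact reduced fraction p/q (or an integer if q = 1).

B = (2, 14)

1. B_x = 2  [AC ∥ BD ∩ CD ∥ AB]
2. B_y = 14  [AC ∥ BD ∩ CD ∥ AB]
   → B = (2, 14)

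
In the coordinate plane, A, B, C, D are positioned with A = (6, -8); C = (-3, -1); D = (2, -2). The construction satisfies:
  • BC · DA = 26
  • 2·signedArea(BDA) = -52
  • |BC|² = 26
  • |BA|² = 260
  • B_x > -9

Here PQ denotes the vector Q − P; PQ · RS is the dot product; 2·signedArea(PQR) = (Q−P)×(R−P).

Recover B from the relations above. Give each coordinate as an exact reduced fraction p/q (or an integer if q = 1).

B = (-8, 0)

1. B_x = -8  [2·signedArea(BDA) = -52 ∩ BC · DA = 26]
2. B_y = 0  [2·signedArea(BDA) = -52 ∩ BC · DA = 26]
   → B = (-8, 0)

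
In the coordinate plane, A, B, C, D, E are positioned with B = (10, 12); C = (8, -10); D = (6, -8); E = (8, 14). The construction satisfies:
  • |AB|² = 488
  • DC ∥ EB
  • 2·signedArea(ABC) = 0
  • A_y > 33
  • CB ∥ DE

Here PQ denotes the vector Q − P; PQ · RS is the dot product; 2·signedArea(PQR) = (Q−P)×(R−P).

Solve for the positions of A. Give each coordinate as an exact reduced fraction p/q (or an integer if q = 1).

A = (12, 34)

1. A_x = 12  [line 22·x + -2·y + -196 = 0 ∩ |AB|² = 488]
2. A_y = 34  [line 22·x + -2·y + -196 = 0 ∩ |AB|² = 488]
   → A = (12, 34)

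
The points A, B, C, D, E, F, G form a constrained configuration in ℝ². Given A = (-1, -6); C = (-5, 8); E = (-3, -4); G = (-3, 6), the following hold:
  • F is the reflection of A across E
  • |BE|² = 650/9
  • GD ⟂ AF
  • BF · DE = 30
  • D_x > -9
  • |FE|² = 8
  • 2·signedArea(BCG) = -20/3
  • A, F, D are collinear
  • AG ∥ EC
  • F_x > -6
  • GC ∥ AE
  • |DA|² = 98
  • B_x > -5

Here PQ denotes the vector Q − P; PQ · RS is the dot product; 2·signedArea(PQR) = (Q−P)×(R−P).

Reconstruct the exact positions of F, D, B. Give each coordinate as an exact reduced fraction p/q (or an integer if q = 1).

B = (-14/3, 13/3)
D = (-8, 1)
F = (-5, -2)

1. F_x = -5  [F is the reflection of A across E]
2. F_y = -2  [F is the reflection of A across E]
   → F = (-5, -2)
3. D_x = -8  [A, F, D are collinear ∩ GD ⟂ AF]
4. D_y = 1  [A, F, D are collinear ∩ GD ⟂ AF]
   → D = (-8, 1)
5. B_x = -14/3  [2·signedArea(BCG) = -20/3 ∩ BF · DE = 30]
6. B_y = 13/3  [2·signedArea(BCG) = -20/3 ∩ BF · DE = 30]
   → B = (-14/3, 13/3)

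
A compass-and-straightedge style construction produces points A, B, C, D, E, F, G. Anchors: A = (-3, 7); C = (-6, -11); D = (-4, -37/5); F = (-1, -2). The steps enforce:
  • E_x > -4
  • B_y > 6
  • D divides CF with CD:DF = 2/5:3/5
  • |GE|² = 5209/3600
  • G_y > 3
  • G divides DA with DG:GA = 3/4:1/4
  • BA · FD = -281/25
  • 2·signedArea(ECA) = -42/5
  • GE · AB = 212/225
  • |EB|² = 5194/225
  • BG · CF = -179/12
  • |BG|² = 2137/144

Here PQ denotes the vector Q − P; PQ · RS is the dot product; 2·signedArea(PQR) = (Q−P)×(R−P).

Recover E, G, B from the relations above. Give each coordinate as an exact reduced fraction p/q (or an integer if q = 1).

B = (-17/3, 32/5)
E = (-10/3, 11/5)
G = (-13/4, 17/5)

1. G_x = -13/4  [G divides DA with DG:GA = 3/4:1/4]
2. G_y = 17/5  [G divides DA with DG:GA = 3/4:1/4]
   → G = (-13/4, 17/5)
3. B_x = -17/3  [line 3·x + 27/5·y + -439/25 = 0 ∩ |BG|² = 2137/144]
4. B_y = 32/5  [line 3·x + 27/5·y + -439/25 = 0 ∩ |BG|² = 2137/144]
   → B = (-17/3, 32/5)
5. E_x = -10/3  [2·signedArea(ECA) = -42/5 ∩ GE · AB = 212/225]
6. E_y = 11/5  [2·signedArea(ECA) = -42/5 ∩ GE · AB = 212/225]
   → E = (-10/3, 11/5)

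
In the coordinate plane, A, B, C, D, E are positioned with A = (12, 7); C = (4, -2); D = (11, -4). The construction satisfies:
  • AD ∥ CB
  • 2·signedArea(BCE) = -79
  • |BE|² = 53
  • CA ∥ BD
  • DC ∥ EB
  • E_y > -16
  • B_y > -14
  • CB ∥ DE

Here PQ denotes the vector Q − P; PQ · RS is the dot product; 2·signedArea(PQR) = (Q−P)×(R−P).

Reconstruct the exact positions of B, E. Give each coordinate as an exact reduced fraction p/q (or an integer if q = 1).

1. B_x = 3  [CA ∥ BD ∩ AD ∥ CB]
2. B_y = -13  [CA ∥ BD ∩ AD ∥ CB]
   → B = (3, -13)
3. E_x = 10  [DC ∥ EB ∩ CB ∥ DE]
4. E_y = -15  [DC ∥ EB ∩ CB ∥ DE]
   → E = (10, -15)

B = (3, -13)
E = (10, -15)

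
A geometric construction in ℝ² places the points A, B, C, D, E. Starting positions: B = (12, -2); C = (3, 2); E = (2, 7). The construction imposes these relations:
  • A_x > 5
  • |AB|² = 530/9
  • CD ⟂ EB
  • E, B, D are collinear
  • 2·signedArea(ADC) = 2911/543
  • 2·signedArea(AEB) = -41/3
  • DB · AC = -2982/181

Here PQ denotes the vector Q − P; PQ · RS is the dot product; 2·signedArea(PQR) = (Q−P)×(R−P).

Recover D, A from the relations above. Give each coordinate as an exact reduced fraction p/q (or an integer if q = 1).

1. D_x = 912/181  [E, B, D are collinear ∩ CD ⟂ EB]
2. D_y = 772/181  [E, B, D are collinear ∩ CD ⟂ EB]
   → D = (912/181, 772/181)
3. A_x = 17/3  [2·signedArea(AEB) = -41/3 ∩ 2·signedArea(ADC) = 2911/543]
4. A_y = 7/3  [2·signedArea(AEB) = -41/3 ∩ 2·signedArea(ADC) = 2911/543]
   → A = (17/3, 7/3)

A = (17/3, 7/3)
D = (912/181, 772/181)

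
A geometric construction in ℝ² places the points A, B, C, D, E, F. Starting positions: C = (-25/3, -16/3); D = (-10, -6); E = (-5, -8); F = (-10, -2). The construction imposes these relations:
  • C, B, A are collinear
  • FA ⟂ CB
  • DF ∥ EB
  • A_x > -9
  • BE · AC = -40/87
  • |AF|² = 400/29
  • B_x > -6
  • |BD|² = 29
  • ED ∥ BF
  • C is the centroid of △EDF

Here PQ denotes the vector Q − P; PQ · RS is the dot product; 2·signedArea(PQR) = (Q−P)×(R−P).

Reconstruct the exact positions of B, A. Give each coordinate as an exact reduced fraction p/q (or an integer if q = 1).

1. B_x = -5  [ED ∥ BF ∩ DF ∥ EB]
2. B_y = -4  [ED ∥ BF ∩ DF ∥ EB]
   → B = (-5, -4)
3. A_x = -250/29  [C, B, A are collinear ∩ FA ⟂ CB]
4. A_y = -158/29  [C, B, A are collinear ∩ FA ⟂ CB]
   → A = (-250/29, -158/29)

A = (-250/29, -158/29)
B = (-5, -4)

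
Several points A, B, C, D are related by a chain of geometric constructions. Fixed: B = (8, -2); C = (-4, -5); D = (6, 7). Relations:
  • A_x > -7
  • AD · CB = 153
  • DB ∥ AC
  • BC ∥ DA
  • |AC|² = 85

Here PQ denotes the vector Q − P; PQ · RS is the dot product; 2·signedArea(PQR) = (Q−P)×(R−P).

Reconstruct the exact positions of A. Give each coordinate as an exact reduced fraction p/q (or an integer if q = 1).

1. A_x = -6  [DB ∥ AC ∩ BC ∥ DA]
2. A_y = 4  [DB ∥ AC ∩ BC ∥ DA]
   → A = (-6, 4)

A = (-6, 4)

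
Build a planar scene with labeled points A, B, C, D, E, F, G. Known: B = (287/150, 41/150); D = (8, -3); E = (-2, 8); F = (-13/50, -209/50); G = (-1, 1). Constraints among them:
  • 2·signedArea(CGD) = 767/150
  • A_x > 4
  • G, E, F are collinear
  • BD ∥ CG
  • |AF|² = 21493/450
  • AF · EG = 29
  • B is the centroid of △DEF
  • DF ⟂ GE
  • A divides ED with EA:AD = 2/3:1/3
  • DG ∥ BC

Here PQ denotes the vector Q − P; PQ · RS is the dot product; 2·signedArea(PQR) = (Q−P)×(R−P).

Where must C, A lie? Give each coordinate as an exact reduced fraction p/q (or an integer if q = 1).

A = (14/3, 2/3)
C = (-1063/150, 641/150)

1. C_x = -1063/150  [BD ∥ CG ∩ DG ∥ BC]
2. C_y = 641/150  [BD ∥ CG ∩ DG ∥ BC]
   → C = (-1063/150, 641/150)
3. A_x = 14/3  [A divides ED with EA:AD = 2/3:1/3]
4. A_y = 2/3  [A divides ED with EA:AD = 2/3:1/3]
   → A = (14/3, 2/3)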